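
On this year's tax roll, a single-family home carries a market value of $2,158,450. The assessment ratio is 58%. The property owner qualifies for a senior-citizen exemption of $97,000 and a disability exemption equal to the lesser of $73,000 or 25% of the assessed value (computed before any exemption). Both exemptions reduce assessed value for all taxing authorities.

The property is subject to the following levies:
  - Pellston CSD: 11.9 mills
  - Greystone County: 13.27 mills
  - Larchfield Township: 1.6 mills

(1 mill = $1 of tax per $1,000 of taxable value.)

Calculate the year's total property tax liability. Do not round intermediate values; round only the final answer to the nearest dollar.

Assessed value = $2,158,450 × 0.58 = $1,251,901
Disability exemption = min($73,000, 25% × $1,251,901) = min($73,000, $312,975.25) = $73,000 (dollar cap binds)
Taxable value = $1,251,901 − $97,000 − $73,000 = $1,081,901
Pellston CSD: $1,081,901 × 0.0119 = $12,874.6219
Greystone County: $1,081,901 × 0.01327 = $14,356.82627
Larchfield Township: $1,081,901 × 0.0016 = $1,731.0416
Total = $28,962.48977

$28,962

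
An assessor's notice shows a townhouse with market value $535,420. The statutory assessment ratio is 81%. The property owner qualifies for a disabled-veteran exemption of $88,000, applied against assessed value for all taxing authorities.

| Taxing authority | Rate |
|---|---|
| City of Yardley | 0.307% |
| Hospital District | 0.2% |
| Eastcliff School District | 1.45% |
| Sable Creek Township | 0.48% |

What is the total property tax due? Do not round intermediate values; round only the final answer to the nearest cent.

Assessed value = $535,420 × 0.81 = $433,690.2
Taxable value = $433,690.2 − $88,000 = $345,690.2
City of Yardley: $345,690.2 × 0.00307 = $1,061.268914
Hospital District: $345,690.2 × 0.002 = $691.3804
Eastcliff School District: $345,690.2 × 0.0145 = $5,012.5079
Sable Creek Township: $345,690.2 × 0.0048 = $1,659.31296
Total = $1,061.268914 + $691.3804 + $5,012.5079 + $1,659.31296 = $8,424.470174

$8,424.47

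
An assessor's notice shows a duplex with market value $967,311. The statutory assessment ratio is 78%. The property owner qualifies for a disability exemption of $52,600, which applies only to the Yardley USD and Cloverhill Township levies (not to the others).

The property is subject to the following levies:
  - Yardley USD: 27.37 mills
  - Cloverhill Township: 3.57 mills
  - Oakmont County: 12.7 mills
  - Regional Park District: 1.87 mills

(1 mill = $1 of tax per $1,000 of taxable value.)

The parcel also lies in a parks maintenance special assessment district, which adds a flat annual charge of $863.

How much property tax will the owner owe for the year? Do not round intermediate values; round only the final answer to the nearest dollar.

Assessed value = $967,311 × 0.78 = $754,502.58
Yardley USD: ($754,502.58 − $52,600) × 0.02737 = $701,902.58 × 0.02737 = $19,211.0736146
Cloverhill Township: ($754,502.58 − $52,600) × 0.00357 = $701,902.58 × 0.00357 = $2,505.7922106
Oakmont County: $754,502.58 × 0.0127 = $9,582.182766
Regional Park District: $754,502.58 × 0.00187 = $1,410.9198246
Levies subtotal = $32,709.9684158
Total = $32,709.9684158 + $863 = $33,572.9684158

$33,573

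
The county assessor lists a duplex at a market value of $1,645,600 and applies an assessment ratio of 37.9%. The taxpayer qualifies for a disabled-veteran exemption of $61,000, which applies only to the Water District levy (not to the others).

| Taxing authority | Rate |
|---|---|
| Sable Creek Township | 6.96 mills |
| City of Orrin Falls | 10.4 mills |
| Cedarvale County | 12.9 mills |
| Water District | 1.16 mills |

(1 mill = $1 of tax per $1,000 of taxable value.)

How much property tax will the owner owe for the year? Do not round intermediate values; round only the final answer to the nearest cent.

$19,525.34

Assessed value = $1,645,600 × 0.379 = $623,682.4
Sable Creek Township: $623,682.4 × 0.00696 = $4,340.829504
City of Orrin Falls: $623,682.4 × 0.0104 = $6,486.29696
Cedarvale County: $623,682.4 × 0.0129 = $8,045.50296
Water District: ($623,682.4 − $61,000) × 0.00116 = $562,682.4 × 0.00116 = $652.711584
Total = $19,525.341008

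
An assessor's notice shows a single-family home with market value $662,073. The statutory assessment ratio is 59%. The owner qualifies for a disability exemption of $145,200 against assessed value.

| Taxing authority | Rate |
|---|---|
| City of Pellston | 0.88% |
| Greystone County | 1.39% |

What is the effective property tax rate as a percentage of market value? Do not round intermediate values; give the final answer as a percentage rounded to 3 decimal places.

Assessed value = $662,073 × 0.59 = $390,623.07
Taxable value = $390,623.07 − $145,200 = $245,423.07
City of Pellston: $245,423.07 × 0.0088 = $2,159.723016
Greystone County: $245,423.07 × 0.0139 = $3,411.380673
Total tax = $5,571.103689
Effective rate = $5,571.103689 ÷ $662,073 = 0.841% of market value

0.841%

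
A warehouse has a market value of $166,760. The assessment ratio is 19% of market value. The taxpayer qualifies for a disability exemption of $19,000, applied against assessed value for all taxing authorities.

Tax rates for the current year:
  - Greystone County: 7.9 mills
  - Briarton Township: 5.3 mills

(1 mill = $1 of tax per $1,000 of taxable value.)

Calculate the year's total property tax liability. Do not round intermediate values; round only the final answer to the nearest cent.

Assessed value = $166,760 × 0.19 = $31,684.4
Taxable value = $31,684.4 − $19,000 = $12,684.4
Greystone County: $12,684.4 × 0.0079 = $100.20676
Briarton Township: $12,684.4 × 0.0053 = $67.22732
Total = $100.20676 + $67.22732 = $167.43408

$167.43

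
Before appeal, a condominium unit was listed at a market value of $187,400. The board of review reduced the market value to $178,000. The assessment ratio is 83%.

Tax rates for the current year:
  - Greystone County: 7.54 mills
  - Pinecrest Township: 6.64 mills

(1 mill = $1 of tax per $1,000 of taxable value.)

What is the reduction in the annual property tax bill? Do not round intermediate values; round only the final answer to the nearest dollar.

$111

Old assessed value = $187,400 × 0.83 = $155,542
New assessed value = $178,000 × 0.83 = $147,740
Combined rate = 0.00754 + 0.00664 = 0.01418
Old tax = $155,542 × 0.01418 = $2,205.58556
New tax = $147,740 × 0.01418 = $2,094.9532
Reduction = $2,205.58556 − $2,094.9532 = $110.63236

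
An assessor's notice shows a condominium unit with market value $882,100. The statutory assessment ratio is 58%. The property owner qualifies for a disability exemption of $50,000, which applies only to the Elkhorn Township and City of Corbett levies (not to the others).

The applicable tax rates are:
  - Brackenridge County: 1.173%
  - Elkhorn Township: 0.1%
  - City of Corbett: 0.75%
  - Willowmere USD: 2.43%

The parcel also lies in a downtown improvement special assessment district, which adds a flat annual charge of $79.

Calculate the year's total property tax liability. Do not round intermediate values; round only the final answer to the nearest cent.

$22,436.35

Assessed value = $882,100 × 0.58 = $511,618
Brackenridge County: $511,618 × 0.01173 = $6,001.27914
Elkhorn Township: ($511,618 − $50,000) × 0.001 = $461,618 × 0.001 = $461.618
City of Corbett: ($511,618 − $50,000) × 0.0075 = $461,618 × 0.0075 = $3,462.135
Willowmere USD: $511,618 × 0.0243 = $12,432.3174
Levies subtotal = $22,357.34954
Total = $22,357.34954 + $79 = $22,436.34954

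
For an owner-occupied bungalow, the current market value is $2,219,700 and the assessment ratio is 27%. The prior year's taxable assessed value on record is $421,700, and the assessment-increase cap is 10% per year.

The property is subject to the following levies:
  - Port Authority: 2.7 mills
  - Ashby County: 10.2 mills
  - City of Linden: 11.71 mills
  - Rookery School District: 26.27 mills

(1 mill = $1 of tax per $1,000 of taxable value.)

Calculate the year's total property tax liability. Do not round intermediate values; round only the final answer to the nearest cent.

Uncapped assessed value = $2,219,700 × 0.27 = $599,319
Cap limit = $421,700 × 1.1 = $463,870
Taxable assessed value = min($599,319, $463,870) = $463,870 (cap binds)
Port Authority: $463,870 × 0.0027 = $1,252.449
Ashby County: $463,870 × 0.0102 = $4,731.474
City of Linden: $463,870 × 0.01171 = $5,431.9177
Rookery School District: $463,870 × 0.02627 = $12,185.8649
Total = $23,601.7056

$23,601.71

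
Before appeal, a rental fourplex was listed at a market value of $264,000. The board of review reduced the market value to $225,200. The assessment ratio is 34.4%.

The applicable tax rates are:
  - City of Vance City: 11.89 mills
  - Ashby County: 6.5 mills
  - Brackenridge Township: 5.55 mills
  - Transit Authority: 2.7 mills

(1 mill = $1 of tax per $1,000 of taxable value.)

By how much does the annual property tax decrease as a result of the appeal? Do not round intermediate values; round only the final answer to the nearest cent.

Old assessed value = $264,000 × 0.344 = $90,816
New assessed value = $225,200 × 0.344 = $77,468.8
Combined rate = 0.01189 + 0.0065 + 0.00555 + 0.0027 = 0.02664
Old tax = $90,816 × 0.02664 = $2,419.33824
New tax = $77,468.8 × 0.02664 = $2,063.768832
Reduction = $2,419.33824 − $2,063.768832 = $355.569408

$355.57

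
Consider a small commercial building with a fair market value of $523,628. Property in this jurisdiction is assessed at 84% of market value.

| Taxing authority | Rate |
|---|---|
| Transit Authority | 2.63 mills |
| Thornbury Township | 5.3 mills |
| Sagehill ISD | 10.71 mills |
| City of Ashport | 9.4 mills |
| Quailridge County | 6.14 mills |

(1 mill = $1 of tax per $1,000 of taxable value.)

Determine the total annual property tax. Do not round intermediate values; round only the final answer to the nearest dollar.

$15,034

Assessed value = $523,628 × 0.84 = $439,847.52
Transit Authority: $439,847.52 × 0.00263 = $1,156.7989776
Thornbury Township: $439,847.52 × 0.0053 = $2,331.191856
Sagehill ISD: $439,847.52 × 0.01071 = $4,710.7669392
City of Ashport: $439,847.52 × 0.0094 = $4,134.566688
Quailridge County: $439,847.52 × 0.00614 = $2,700.6637728
Total = $1,156.7989776 + $2,331.191856 + $4,710.7669392 + $4,134.566688 + $2,700.6637728 = $15,033.9882336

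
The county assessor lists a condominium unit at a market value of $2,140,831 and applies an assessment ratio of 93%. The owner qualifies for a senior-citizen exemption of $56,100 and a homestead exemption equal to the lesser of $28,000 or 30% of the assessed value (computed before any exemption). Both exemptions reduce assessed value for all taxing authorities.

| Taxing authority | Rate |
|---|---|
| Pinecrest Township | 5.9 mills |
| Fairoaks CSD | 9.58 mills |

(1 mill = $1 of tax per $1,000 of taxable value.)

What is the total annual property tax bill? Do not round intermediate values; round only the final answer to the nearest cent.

$29,518.39

Assessed value = $2,140,831 × 0.93 = $1,990,972.83
Homestead exemption = min($28,000, 30% × $1,990,972.83) = min($28,000, $597,291.849) = $28,000 (dollar cap binds)
Taxable value = $1,990,972.83 − $56,100 − $28,000 = $1,906,872.83
Pinecrest Township: $1,906,872.83 × 0.0059 = $11,250.549697
Fairoaks CSD: $1,906,872.83 × 0.00958 = $18,267.8417114
Total = $29,518.3914084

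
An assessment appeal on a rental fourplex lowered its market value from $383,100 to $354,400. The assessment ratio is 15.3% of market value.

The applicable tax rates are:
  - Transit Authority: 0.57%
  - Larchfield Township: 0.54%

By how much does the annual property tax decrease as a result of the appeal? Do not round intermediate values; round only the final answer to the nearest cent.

Old assessed value = $383,100 × 0.153 = $58,614.3
New assessed value = $354,400 × 0.153 = $54,223.2
Combined rate = 0.0057 + 0.0054 = 0.0111
Old tax = $58,614.3 × 0.0111 = $650.61873
New tax = $54,223.2 × 0.0111 = $601.87752
Reduction = $650.61873 − $601.87752 = $48.74121

$48.74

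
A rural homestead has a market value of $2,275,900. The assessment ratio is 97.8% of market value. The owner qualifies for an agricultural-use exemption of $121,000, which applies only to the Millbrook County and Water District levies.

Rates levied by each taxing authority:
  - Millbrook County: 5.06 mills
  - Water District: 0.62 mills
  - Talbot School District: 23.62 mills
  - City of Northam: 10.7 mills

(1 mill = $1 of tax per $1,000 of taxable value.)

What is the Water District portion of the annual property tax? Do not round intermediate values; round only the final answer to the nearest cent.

Assessed value = $2,275,900 × 0.978 = $2,225,830.2
Water District taxable value = $2,225,830.2 − $121,000 = $2,104,830.2
Water District levy = $2,104,830.2 × 0.00062 = $1,304.994724

$1,304.99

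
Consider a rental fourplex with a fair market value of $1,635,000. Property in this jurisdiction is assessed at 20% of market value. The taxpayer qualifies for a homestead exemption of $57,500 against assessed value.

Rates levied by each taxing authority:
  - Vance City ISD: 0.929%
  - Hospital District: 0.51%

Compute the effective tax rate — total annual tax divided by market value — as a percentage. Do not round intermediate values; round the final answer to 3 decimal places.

0.237%

Assessed value = $1,635,000 × 0.2 = $327,000
Taxable value = $327,000 − $57,500 = $269,500
Vance City ISD: $269,500 × 0.00929 = $2,503.655
Hospital District: $269,500 × 0.0051 = $1,374.45
Total tax = $3,878.105
Effective rate = $3,878.105 ÷ $1,635,000 = 0.237% of market value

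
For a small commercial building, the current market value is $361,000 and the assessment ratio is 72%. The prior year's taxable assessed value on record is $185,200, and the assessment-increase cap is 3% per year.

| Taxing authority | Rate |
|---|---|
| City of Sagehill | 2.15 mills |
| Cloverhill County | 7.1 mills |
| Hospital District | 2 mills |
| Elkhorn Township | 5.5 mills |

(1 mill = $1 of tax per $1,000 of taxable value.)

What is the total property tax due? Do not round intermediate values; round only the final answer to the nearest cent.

Uncapped assessed value = $361,000 × 0.72 = $259,920
Cap limit = $185,200 × 1.03 = $190,756
Taxable assessed value = min($259,920, $190,756) = $190,756 (cap binds)
City of Sagehill: $190,756 × 0.00215 = $410.1254
Cloverhill County: $190,756 × 0.0071 = $1,354.3676
Hospital District: $190,756 × 0.002 = $381.512
Elkhorn Township: $190,756 × 0.0055 = $1,049.158
Total = $3,195.163

$3,195.16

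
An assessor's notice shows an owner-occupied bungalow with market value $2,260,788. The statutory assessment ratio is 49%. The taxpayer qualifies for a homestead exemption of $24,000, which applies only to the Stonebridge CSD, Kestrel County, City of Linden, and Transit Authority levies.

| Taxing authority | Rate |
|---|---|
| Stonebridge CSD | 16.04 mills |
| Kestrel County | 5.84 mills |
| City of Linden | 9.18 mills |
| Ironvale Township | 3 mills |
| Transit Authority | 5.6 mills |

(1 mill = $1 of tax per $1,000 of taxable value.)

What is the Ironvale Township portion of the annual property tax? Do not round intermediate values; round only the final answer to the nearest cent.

$3,323.36

Assessed value = $2,260,788 × 0.49 = $1,107,786.12
Ironvale Township taxable value = $1,107,786.12 (exemption does not apply)
Ironvale Township levy = $1,107,786.12 × 0.003 = $3,323.35836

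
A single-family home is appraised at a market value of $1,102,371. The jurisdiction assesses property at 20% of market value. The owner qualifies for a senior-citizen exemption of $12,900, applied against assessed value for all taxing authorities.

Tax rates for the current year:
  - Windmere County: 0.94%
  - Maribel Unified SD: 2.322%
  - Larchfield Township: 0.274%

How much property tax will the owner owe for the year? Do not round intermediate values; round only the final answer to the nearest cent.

$7,339.82

Assessed value = $1,102,371 × 0.2 = $220,474.2
Taxable value = $220,474.2 − $12,900 = $207,574.2
Windmere County: $207,574.2 × 0.0094 = $1,951.19748
Maribel Unified SD: $207,574.2 × 0.02322 = $4,819.872924
Larchfield Township: $207,574.2 × 0.00274 = $568.753308
Total = $1,951.19748 + $4,819.872924 + $568.753308 = $7,339.823712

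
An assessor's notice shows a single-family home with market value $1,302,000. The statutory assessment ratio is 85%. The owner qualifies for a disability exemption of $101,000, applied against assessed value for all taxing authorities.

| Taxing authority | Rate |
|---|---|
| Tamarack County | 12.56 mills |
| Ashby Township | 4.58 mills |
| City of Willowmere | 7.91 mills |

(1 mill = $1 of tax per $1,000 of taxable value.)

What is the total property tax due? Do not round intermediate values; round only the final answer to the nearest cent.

Assessed value = $1,302,000 × 0.85 = $1,106,700
Taxable value = $1,106,700 − $101,000 = $1,005,700
Tamarack County: $1,005,700 × 0.01256 = $12,631.592
Ashby Township: $1,005,700 × 0.00458 = $4,606.106
City of Willowmere: $1,005,700 × 0.00791 = $7,955.087
Total = $12,631.592 + $4,606.106 + $7,955.087 = $25,192.785

$25,192.79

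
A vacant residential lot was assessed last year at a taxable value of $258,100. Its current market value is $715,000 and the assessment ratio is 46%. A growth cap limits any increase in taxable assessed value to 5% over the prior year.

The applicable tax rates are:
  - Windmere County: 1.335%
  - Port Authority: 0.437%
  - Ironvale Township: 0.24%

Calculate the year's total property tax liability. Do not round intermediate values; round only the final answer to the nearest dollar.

Uncapped assessed value = $715,000 × 0.46 = $328,900
Cap limit = $258,100 × 1.05 = $271,005
Taxable assessed value = min($328,900, $271,005) = $271,005 (cap binds)
Windmere County: $271,005 × 0.01335 = $3,617.91675
Port Authority: $271,005 × 0.00437 = $1,184.29185
Ironvale Township: $271,005 × 0.0024 = $650.412
Total = $5,452.6206

$5,453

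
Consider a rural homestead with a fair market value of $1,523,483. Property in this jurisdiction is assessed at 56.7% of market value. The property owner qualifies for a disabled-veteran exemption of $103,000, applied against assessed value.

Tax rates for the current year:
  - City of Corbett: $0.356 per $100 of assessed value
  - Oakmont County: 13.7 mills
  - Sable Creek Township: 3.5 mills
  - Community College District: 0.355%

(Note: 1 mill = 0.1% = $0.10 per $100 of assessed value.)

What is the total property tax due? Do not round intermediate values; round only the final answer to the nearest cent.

$18,495.41

Assessed value = $1,523,483 × 0.567 = $863,814.861
Taxable value = $863,814.861 − $103,000 = $760,814.861
City of Corbett: $760,814.861 × 0.00356 = $2,708.50090516
Oakmont County: $760,814.861 × 0.0137 = $10,423.1635957
Sable Creek Township: $760,814.861 × 0.0035 = $2,662.8520135
Community College District: $760,814.861 × 0.00355 = $2,700.89275655
Total = $18,495.40927091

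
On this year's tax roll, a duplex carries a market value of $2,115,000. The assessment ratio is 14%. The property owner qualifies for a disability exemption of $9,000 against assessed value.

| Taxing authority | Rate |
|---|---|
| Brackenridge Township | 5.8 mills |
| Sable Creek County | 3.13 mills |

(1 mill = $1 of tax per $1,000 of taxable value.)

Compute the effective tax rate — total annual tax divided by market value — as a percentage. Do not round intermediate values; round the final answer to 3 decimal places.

0.121%

Assessed value = $2,115,000 × 0.14 = $296,100
Taxable value = $296,100 − $9,000 = $287,100
Brackenridge Township: $287,100 × 0.0058 = $1,665.18
Sable Creek County: $287,100 × 0.00313 = $898.623
Total tax = $2,563.803
Effective rate = $2,563.803 ÷ $2,115,000 = 0.121% of market value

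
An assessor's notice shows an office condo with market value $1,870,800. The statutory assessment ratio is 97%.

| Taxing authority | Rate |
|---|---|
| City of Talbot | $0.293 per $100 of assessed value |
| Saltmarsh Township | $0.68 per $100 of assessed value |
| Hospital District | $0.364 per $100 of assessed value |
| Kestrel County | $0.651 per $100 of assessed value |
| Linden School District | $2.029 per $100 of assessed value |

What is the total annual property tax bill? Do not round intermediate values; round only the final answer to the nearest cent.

Assessed value = $1,870,800 × 0.97 = $1,814,676
City of Talbot: $1,814,676 × 0.00293 = $5,317.00068
Saltmarsh Township: $1,814,676 × 0.0068 = $12,339.7968
Hospital District: $1,814,676 × 0.00364 = $6,605.42064
Kestrel County: $1,814,676 × 0.00651 = $11,813.54076
Linden School District: $1,814,676 × 0.02029 = $36,819.77604
Total = $5,317.00068 + $12,339.7968 + $6,605.42064 + $11,813.54076 + $36,819.77604 = $72,895.53492

$72,895.53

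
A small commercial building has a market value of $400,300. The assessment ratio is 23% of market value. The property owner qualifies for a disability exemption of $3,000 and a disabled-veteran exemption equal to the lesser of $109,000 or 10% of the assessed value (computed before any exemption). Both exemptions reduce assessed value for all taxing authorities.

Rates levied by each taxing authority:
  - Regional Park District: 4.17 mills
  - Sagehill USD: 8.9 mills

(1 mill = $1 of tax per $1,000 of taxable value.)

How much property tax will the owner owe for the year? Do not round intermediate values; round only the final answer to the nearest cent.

Assessed value = $400,300 × 0.23 = $92,069
Disabled-veteran exemption = min($109,000, 10% × $92,069) = min($109,000, $9,206.9) = $9,206.9 (percentage binds)
Taxable value = $92,069 − $3,000 − $9,206.9 = $79,862.1
Regional Park District: $79,862.1 × 0.00417 = $333.024957
Sagehill USD: $79,862.1 × 0.0089 = $710.77269
Total = $1,043.797647

$1,043.80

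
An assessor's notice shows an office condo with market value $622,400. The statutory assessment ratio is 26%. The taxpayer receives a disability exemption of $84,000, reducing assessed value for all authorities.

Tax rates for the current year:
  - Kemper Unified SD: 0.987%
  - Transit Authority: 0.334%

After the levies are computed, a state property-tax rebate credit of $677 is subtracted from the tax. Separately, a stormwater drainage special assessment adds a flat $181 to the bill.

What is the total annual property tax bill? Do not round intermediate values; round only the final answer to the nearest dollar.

Assessed value = $622,400 × 0.26 = $161,824
Taxable value = $161,824 − $84,000 = $77,824
Kemper Unified SD: $77,824 × 0.00987 = $768.12288
Transit Authority: $77,824 × 0.00334 = $259.93216
Levies subtotal = $1,028.05504
After credit = $1,028.05504 − $677 = $351.05504
Total = $351.05504 + $181 = $532.05504

$532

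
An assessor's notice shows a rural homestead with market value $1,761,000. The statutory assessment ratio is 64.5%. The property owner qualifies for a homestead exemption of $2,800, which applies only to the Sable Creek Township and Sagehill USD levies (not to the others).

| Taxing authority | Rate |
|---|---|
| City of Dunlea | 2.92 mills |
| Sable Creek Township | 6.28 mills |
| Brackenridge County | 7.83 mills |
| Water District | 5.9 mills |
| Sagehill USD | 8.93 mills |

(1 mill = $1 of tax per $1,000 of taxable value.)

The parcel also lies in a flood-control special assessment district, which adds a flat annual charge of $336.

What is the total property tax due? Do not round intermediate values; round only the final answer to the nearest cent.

$36,481.43

Assessed value = $1,761,000 × 0.645 = $1,135,845
City of Dunlea: $1,135,845 × 0.00292 = $3,316.6674
Sable Creek Township: ($1,135,845 − $2,800) × 0.00628 = $1,133,045 × 0.00628 = $7,115.5226
Brackenridge County: $1,135,845 × 0.00783 = $8,893.66635
Water District: $1,135,845 × 0.0059 = $6,701.4855
Sagehill USD: ($1,135,845 − $2,800) × 0.00893 = $1,133,045 × 0.00893 = $10,118.09185
Levies subtotal = $36,145.4337
Total = $36,145.4337 + $336 = $36,481.4337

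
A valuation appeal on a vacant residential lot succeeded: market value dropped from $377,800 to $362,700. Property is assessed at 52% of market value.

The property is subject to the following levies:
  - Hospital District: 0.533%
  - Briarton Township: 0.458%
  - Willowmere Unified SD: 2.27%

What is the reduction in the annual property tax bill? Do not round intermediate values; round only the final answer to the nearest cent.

$256.05

Old assessed value = $377,800 × 0.52 = $196,456
New assessed value = $362,700 × 0.52 = $188,604
Combined rate = 0.00533 + 0.00458 + 0.0227 = 0.03261
Old tax = $196,456 × 0.03261 = $6,406.43016
New tax = $188,604 × 0.03261 = $6,150.37644
Reduction = $6,406.43016 − $6,150.37644 = $256.05372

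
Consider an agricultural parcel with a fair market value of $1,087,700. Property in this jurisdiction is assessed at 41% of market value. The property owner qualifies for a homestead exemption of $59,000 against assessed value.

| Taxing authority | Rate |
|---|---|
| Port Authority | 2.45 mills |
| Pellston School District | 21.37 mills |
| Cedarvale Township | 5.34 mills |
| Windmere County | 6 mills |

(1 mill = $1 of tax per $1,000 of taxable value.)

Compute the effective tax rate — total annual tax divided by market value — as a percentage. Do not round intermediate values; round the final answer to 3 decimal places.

1.251%

Assessed value = $1,087,700 × 0.41 = $445,957
Taxable value = $445,957 − $59,000 = $386,957
Port Authority: $386,957 × 0.00245 = $948.04465
Pellston School District: $386,957 × 0.02137 = $8,269.27109
Cedarvale Township: $386,957 × 0.00534 = $2,066.35038
Windmere County: $386,957 × 0.006 = $2,321.742
Total tax = $13,605.40812
Effective rate = $13,605.40812 ÷ $1,087,700 = 1.251% of market value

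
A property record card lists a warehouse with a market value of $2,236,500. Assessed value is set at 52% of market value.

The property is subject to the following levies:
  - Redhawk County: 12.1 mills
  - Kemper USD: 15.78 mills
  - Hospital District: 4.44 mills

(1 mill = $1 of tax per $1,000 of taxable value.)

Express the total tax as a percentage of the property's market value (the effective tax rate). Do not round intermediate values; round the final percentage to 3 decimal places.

1.681%

Assessed value = $2,236,500 × 0.52 = $1,162,980
Redhawk County: $1,162,980 × 0.0121 = $14,072.058
Kemper USD: $1,162,980 × 0.01578 = $18,351.8244
Hospital District: $1,162,980 × 0.00444 = $5,163.6312
Total tax = $37,587.5136
Effective rate = $37,587.5136 ÷ $2,236,500 = 1.681% of market value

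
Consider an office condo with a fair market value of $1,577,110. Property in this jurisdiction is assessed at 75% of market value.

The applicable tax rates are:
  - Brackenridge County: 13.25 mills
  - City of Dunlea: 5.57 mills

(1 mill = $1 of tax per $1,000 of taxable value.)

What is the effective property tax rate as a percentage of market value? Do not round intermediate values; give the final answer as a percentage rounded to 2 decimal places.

Assessed value = $1,577,110 × 0.75 = $1,182,832.5
Brackenridge County: $1,182,832.5 × 0.01325 = $15,672.530625
City of Dunlea: $1,182,832.5 × 0.00557 = $6,588.377025
Total tax = $22,260.90765
Effective rate = $22,260.90765 ÷ $1,577,110 = 1.41% of market value

1.41%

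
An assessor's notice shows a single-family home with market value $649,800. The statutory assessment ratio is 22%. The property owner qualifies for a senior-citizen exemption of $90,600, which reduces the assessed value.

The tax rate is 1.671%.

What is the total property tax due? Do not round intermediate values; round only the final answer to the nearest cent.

$874.87

Assessed value = $649,800 × 0.22 = $142,956
Taxable value = $142,956 − $90,600 = $52,356
Tax = $52,356 × 0.01671 = $874.86876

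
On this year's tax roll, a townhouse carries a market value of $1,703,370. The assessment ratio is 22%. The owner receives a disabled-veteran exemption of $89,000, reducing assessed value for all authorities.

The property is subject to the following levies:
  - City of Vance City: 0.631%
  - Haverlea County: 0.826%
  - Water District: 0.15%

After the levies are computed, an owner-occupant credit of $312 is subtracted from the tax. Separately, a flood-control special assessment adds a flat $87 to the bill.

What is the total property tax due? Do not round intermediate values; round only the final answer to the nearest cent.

Assessed value = $1,703,370 × 0.22 = $374,741.4
Taxable value = $374,741.4 − $89,000 = $285,741.4
City of Vance City: $285,741.4 × 0.00631 = $1,803.028234
Haverlea County: $285,741.4 × 0.00826 = $2,360.223964
Water District: $285,741.4 × 0.0015 = $428.6121
Levies subtotal = $4,591.864298
After credit = $4,591.864298 − $312 = $4,279.864298
Total = $4,279.864298 + $87 = $4,366.864298

$4,366.86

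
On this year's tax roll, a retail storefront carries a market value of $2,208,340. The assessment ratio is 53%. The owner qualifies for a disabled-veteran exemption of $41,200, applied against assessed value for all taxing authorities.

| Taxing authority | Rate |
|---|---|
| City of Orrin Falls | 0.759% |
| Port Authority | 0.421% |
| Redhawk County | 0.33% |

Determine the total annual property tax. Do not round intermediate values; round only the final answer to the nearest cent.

Assessed value = $2,208,340 × 0.53 = $1,170,420.2
Taxable value = $1,170,420.2 − $41,200 = $1,129,220.2
City of Orrin Falls: $1,129,220.2 × 0.00759 = $8,570.781318
Port Authority: $1,129,220.2 × 0.00421 = $4,754.017042
Redhawk County: $1,129,220.2 × 0.0033 = $3,726.42666
Total = $8,570.781318 + $4,754.017042 + $3,726.42666 = $17,051.22502

$17,051.23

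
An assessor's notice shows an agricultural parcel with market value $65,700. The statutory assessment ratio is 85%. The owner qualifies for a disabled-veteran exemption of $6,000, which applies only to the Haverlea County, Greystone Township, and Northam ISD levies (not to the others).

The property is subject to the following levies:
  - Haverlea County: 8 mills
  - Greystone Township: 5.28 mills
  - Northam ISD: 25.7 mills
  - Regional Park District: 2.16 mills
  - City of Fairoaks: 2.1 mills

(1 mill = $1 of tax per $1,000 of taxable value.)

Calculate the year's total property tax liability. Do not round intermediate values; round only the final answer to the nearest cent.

$2,180.86

Assessed value = $65,700 × 0.85 = $55,845
Haverlea County: ($55,845 − $6,000) × 0.008 = $49,845 × 0.008 = $398.76
Greystone Township: ($55,845 − $6,000) × 0.00528 = $49,845 × 0.00528 = $263.1816
Northam ISD: ($55,845 − $6,000) × 0.0257 = $49,845 × 0.0257 = $1,281.0165
Regional Park District: $55,845 × 0.00216 = $120.6252
City of Fairoaks: $55,845 × 0.0021 = $117.2745
Total = $2,180.8578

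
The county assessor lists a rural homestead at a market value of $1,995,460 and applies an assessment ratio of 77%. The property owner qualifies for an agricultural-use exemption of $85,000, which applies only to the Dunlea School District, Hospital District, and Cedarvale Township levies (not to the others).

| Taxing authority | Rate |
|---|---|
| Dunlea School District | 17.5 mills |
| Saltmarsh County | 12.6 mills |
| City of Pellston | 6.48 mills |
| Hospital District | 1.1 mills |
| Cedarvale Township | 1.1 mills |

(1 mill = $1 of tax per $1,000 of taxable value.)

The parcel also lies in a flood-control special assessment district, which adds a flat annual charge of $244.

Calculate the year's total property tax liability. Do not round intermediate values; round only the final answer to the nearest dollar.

$58,155

Assessed value = $1,995,460 × 0.77 = $1,536,504.2
Dunlea School District: ($1,536,504.2 − $85,000) × 0.0175 = $1,451,504.2 × 0.0175 = $25,401.3235
Saltmarsh County: $1,536,504.2 × 0.0126 = $19,359.95292
City of Pellston: $1,536,504.2 × 0.00648 = $9,956.547216
Hospital District: ($1,536,504.2 − $85,000) × 0.0011 = $1,451,504.2 × 0.0011 = $1,596.65462
Cedarvale Township: ($1,536,504.2 − $85,000) × 0.0011 = $1,451,504.2 × 0.0011 = $1,596.65462
Levies subtotal = $57,911.132876
Total = $57,911.132876 + $244 = $58,155.132876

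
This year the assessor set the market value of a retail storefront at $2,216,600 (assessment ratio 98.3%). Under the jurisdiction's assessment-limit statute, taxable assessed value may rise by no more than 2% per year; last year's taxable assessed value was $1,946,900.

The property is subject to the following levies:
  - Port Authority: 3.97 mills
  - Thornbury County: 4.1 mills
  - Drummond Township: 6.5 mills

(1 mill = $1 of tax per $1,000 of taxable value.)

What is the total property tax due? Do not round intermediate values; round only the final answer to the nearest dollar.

Uncapped assessed value = $2,216,600 × 0.983 = $2,178,917.8
Cap limit = $1,946,900 × 1.02 = $1,985,838
Taxable assessed value = min($2,178,917.8, $1,985,838) = $1,985,838 (cap binds)
Port Authority: $1,985,838 × 0.00397 = $7,883.77686
Thornbury County: $1,985,838 × 0.0041 = $8,141.9358
Drummond Township: $1,985,838 × 0.0065 = $12,907.947
Total = $28,933.65966

$28,934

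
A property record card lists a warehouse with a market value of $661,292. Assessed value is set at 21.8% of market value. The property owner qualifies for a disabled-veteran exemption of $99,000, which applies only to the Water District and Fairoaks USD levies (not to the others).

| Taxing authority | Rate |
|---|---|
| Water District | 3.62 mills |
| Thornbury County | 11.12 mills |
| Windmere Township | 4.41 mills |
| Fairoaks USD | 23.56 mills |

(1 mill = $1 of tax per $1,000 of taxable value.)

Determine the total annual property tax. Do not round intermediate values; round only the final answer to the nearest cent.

Assessed value = $661,292 × 0.218 = $144,161.656
Water District: ($144,161.656 − $99,000) × 0.00362 = $45,161.656 × 0.00362 = $163.48519472
Thornbury County: $144,161.656 × 0.01112 = $1,603.07761472
Windmere Township: $144,161.656 × 0.00441 = $635.75290296
Fairoaks USD: ($144,161.656 − $99,000) × 0.02356 = $45,161.656 × 0.02356 = $1,064.00861536
Total = $3,466.32432776

$3,466.32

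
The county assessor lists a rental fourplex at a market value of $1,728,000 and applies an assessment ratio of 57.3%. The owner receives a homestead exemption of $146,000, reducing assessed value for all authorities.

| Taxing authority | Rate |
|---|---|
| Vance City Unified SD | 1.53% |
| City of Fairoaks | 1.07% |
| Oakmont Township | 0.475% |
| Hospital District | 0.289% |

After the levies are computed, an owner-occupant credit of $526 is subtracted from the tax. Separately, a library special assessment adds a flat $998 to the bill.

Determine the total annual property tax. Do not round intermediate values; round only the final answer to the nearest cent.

$28,869.00

Assessed value = $1,728,000 × 0.573 = $990,144
Taxable value = $990,144 − $146,000 = $844,144
Vance City Unified SD: $844,144 × 0.0153 = $12,915.4032
City of Fairoaks: $844,144 × 0.0107 = $9,032.3408
Oakmont Township: $844,144 × 0.00475 = $4,009.684
Hospital District: $844,144 × 0.00289 = $2,439.57616
Levies subtotal = $28,397.00416
After credit = $28,397.00416 − $526 = $27,871.00416
Total = $27,871.00416 + $998 = $28,869.00416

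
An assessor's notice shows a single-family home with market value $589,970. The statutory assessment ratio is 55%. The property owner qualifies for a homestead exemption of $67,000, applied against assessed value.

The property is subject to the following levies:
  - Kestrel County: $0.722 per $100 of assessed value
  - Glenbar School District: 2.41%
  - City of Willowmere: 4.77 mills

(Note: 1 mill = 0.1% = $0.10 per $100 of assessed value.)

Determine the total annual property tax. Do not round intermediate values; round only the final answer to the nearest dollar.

Assessed value = $589,970 × 0.55 = $324,483.5
Taxable value = $324,483.5 − $67,000 = $257,483.5
Kestrel County: $257,483.5 × 0.00722 = $1,859.03087
Glenbar School District: $257,483.5 × 0.0241 = $6,205.35235
City of Willowmere: $257,483.5 × 0.00477 = $1,228.196295
Total = $9,292.579515

$9,293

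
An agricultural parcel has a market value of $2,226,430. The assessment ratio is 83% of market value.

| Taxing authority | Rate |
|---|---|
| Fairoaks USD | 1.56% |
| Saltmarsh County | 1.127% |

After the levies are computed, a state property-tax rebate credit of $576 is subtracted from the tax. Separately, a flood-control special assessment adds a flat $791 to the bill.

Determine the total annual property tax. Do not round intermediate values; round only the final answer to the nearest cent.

$49,869.06

Assessed value = $2,226,430 × 0.83 = $1,847,936.9
Fairoaks USD: $1,847,936.9 × 0.0156 = $28,827.81564
Saltmarsh County: $1,847,936.9 × 0.01127 = $20,826.248863
Levies subtotal = $49,654.064503
After credit = $49,654.064503 − $576 = $49,078.064503
Total = $49,078.064503 + $791 = $49,869.064503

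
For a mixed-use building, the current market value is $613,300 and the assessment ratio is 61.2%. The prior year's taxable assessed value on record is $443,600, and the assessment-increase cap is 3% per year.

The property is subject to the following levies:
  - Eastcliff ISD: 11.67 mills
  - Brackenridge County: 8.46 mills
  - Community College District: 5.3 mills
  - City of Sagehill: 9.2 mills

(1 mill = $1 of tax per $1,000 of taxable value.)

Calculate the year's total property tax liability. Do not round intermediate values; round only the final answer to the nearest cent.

$12,998.01

Uncapped assessed value = $613,300 × 0.612 = $375,339.6
Cap limit = $443,600 × 1.03 = $456,908
Taxable assessed value = min($375,339.6, $456,908) = $375,339.6 (cap does not bind)
Eastcliff ISD: $375,339.6 × 0.01167 = $4,380.213132
Brackenridge County: $375,339.6 × 0.00846 = $3,175.373016
Community College District: $375,339.6 × 0.0053 = $1,989.29988
City of Sagehill: $375,339.6 × 0.0092 = $3,453.12432
Total = $12,998.010348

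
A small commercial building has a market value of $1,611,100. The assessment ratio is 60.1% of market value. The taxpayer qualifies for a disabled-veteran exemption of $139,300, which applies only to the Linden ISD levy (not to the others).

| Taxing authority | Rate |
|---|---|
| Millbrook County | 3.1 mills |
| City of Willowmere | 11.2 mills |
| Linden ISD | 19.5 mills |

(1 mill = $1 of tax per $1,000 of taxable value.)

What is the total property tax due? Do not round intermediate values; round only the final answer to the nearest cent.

Assessed value = $1,611,100 × 0.601 = $968,271.1
Millbrook County: $968,271.1 × 0.0031 = $3,001.64041
City of Willowmere: $968,271.1 × 0.0112 = $10,844.63632
Linden ISD: ($968,271.1 − $139,300) × 0.0195 = $828,971.1 × 0.0195 = $16,164.93645
Total = $30,011.21318

$30,011.21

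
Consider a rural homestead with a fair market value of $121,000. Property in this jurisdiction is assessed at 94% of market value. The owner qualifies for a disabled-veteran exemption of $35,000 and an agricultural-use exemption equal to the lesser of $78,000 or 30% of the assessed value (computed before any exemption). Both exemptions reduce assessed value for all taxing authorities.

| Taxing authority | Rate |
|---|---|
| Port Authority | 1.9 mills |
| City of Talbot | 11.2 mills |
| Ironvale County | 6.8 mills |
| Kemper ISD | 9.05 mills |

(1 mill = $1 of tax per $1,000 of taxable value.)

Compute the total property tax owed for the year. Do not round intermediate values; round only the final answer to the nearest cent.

$1,291.69

Assessed value = $121,000 × 0.94 = $113,740
Agricultural-use exemption = min($78,000, 30% × $113,740) = min($78,000, $34,122) = $34,122 (percentage binds)
Taxable value = $113,740 − $35,000 − $34,122 = $44,618
Port Authority: $44,618 × 0.0019 = $84.7742
City of Talbot: $44,618 × 0.0112 = $499.7216
Ironvale County: $44,618 × 0.0068 = $303.4024
Kemper ISD: $44,618 × 0.00905 = $403.7929
Total = $1,291.6911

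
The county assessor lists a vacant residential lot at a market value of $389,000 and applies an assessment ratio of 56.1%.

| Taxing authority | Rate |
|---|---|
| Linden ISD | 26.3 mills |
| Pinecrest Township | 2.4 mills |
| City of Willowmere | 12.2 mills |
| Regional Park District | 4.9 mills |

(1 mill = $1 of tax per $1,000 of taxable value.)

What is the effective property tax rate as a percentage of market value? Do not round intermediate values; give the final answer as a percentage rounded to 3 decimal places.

Assessed value = $389,000 × 0.561 = $218,229
Linden ISD: $218,229 × 0.0263 = $5,739.4227
Pinecrest Township: $218,229 × 0.0024 = $523.7496
City of Willowmere: $218,229 × 0.0122 = $2,662.3938
Regional Park District: $218,229 × 0.0049 = $1,069.3221
Total tax = $9,994.8882
Effective rate = $9,994.8882 ÷ $389,000 = 2.569% of market value

2.569%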